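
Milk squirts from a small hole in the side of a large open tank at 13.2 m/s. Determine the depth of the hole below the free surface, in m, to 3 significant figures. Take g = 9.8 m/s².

Torricelli: v = √(2gh), so h = v²/(2g).
h = 13.2²/(2·9.8) = 174/19.60 = 8.89 m.

8.89 m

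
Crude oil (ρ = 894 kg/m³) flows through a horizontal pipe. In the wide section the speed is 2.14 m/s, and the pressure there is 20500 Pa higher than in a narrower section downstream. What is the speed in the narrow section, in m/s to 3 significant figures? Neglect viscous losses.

With h₁ = h₂, rearranging Bernoulli gives v₂ = √(v₁² + 2ΔP/ρ).
v₂ = √(2.14² + 2·20500/894) = √(4.58 + 45.9) = 7.10 m/s.

v₂ ≈ 7.10 m/s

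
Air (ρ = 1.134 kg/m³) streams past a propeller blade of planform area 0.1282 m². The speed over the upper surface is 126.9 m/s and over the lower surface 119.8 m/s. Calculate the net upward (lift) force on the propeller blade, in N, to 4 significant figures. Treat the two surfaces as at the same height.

From P + ½ρv² = const at equal height, P_low − P_up = ½ρ(v_up² − v_low²).
ΔP = ½·1.134·(126.9² − 119.8²) = 993.1 Pa.
Lift = ΔP · A = 993.1 × 0.1282 = 127.3 N.

F = 127.3 N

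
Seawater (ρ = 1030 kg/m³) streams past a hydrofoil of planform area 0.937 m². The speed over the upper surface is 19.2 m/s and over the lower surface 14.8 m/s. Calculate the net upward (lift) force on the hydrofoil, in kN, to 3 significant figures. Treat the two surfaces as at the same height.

With equal heights on the two surfaces, Bernoulli gives P_lower − P_upper = ½ρ(v_upper² − v_lower²).
ΔP = ½·1030·(19.2² − 14.8²) = 77000 Pa.
Lift = ΔP · A = 77000 × 0.937 = 72200 N.

F ≈ 72.2 kN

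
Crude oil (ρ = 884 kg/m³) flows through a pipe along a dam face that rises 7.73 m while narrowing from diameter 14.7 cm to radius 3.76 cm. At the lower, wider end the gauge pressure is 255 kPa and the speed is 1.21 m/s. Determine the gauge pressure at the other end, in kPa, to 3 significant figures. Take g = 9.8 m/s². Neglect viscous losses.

P₂ ≈ 179 kPa

By continuity, v₂ = v₁·A₁/A₂ = 1.21·(170/44.4) = 4.62 m/s.
Energy conservation along the streamline gives P₂ = P₁ − ½ρ(v₂² − v₁²) − ρg(h₂ − h₁).
P₂ = 255000 + ½·884·(1.21² − 4.62²) − 884·9.8·(+7.73) = 255000 + (-8800) − (67000) = 179000 Pa.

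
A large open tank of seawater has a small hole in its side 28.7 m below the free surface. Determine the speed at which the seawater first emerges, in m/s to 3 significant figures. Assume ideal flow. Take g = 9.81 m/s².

v ≈ 23.7 m/s

With the surface at rest and both surface and jet at atmospheric pressure, Bernoulli gives ρg h = ½ρv², so v = √(2gh) = √(2·9.81·28.7) = 23.7 m/s.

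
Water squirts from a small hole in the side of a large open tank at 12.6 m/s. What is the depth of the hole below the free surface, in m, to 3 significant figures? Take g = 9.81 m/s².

h ≈ 8.09 m

Torricelli: v = √(2gh), so h = v²/(2g).
h = 12.6²/(2·9.81) = 159/19.62 = 8.09 m.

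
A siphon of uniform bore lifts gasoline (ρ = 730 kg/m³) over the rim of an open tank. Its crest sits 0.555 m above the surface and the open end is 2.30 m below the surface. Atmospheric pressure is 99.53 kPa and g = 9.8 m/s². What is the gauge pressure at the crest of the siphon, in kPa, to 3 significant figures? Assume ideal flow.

P_gauge ≈ -20.4 kPa

The outlet speed comes from Torricelli: v = √(2g·2.30) = 6.71 m/s.
With constant cross-section the crest speed equals v; applying Bernoulli from the surface up to the crest, P_top = P_atm − ½ρv² − ρg·h_top.
P_top = 99530 − ½·730·6.71² − 730·9.8·0.555 = 79100 Pa. So P_gauge = P_top − P_atm = -20400 Pa.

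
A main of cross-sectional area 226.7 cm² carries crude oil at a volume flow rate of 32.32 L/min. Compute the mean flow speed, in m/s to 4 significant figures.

0.02376 m/s

Q = 32.32 L/min = 0.0005387 m³/s.
v = Q/A = 0.0005387 / 0.02267 = 0.02376 m/s.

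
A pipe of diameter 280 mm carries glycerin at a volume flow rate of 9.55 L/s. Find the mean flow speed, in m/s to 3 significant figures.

Q = 9.55 L/s = 0.00955 m³/s.
v = Q/A = 0.00955 / 0.0616 = 0.155 m/s.

v ≈ 0.155 m/s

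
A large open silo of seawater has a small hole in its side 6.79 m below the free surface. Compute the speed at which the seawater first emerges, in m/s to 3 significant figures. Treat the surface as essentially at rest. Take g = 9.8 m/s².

Torricelli's result v = √(2gh) gives v = √(2·9.8·6.79) = 11.5 m/s.

v ≈ 11.5 m/s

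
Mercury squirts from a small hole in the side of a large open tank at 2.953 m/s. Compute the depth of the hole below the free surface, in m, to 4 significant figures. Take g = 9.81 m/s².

Torricelli: v = √(2gh), so h = v²/(2g).
h = 2.953²/(2·9.81) = 8.720/19.62 = 0.4445 m.

h ≈ 0.4445 m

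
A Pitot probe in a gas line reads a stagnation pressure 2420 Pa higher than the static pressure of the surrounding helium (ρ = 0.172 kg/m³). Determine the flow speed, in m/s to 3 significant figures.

Bernoulli between the free stream and the stagnation point: ½ρv² = P_stag − P_static.
v = √(2ΔP/ρ) = √(2·2420/0.172) = 168 m/s.

v = 168 m/s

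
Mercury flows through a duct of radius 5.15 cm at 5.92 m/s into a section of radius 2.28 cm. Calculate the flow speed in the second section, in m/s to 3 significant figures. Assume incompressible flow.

Mass conservation (A₁v₁ = A₂v₂) gives v₂ = 5.92 × 83.3/16.3 = 30.2 m/s.

v₂ = 30.2 m/s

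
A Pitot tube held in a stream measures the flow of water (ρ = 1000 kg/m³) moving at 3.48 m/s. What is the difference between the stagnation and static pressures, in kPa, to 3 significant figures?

At the stagnation point the flow is brought to rest, so Bernoulli gives P_stag − P_static = ½ρv².
ΔP = ½·1000·3.48² = 6060 Pa.

6.06 kPa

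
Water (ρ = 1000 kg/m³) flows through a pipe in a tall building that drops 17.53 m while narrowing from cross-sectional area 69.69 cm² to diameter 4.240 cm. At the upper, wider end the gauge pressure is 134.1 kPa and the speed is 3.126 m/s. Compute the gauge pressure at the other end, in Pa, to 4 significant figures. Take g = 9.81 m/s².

191900 Pa

The volume flow rate is constant, so v₂ = (A₁/A₂)v₁ = (69.69/14.12)·3.126 = 15.43 m/s.
Energy conservation along the streamline gives P₂ = P₁ − ½ρ(v₂² − v₁²) − ρg(h₂ − h₁).
P₂ = 134100 + ½·1000·(3.126² − 15.43²) − 1000·9.81·(−17.53) = 134100 + (-114100) − (-172000) = 191900 Pa.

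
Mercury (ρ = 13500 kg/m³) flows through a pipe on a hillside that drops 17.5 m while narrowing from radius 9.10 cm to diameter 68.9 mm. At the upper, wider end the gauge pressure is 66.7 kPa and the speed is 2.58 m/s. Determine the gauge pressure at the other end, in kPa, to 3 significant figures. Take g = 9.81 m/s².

P₂ ≈ 242 kPa

The volume flow rate is constant, so v₂ = (A₁/A₂)v₁ = (260/37.3)·2.58 = 18.0 m/s.
Bernoulli: P₁ + ½ρv₁² + ρg h₁ = P₂ + ½ρv₂² + ρg h₂, so P₂ = P₁ + ½ρ(v₁² − v₂²) − ρg(h₂ − h₁).
P₂ = 66700 + ½·13500·(2.58² − 18.0²) − 13500·9.81·(−17.5) = 66700 + (-2140000) − (-2320000) = 242000 Pa.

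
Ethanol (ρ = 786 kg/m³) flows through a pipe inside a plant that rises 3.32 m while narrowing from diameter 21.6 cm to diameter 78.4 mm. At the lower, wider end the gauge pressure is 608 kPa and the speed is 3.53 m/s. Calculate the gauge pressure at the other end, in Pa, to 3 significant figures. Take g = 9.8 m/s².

The volume flow rate is constant, so v₂ = (A₁/A₂)v₁ = (366/48.3)·3.53 = 26.8 m/s.
Energy conservation along the streamline gives P₂ = P₁ − ½ρ(v₂² − v₁²) − ρg(h₂ − h₁).
P₂ = 608000 + ½·786·(3.53² − 26.8²) − 786·9.8·(+3.32) = 608000 + (-277000) − (25600) = 305000 Pa.

305000 Pa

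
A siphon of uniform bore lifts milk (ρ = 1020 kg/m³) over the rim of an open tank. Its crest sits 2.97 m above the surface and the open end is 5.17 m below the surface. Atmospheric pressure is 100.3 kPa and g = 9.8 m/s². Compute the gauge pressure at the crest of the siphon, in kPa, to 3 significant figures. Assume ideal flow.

P_gauge ≈ -81.4 kPa

The outlet speed comes from Torricelli: v = √(2g·5.17) = 10.1 m/s.
With constant cross-section the crest speed equals v; applying Bernoulli from the surface up to the crest, P_top = P_atm − ½ρv² − ρg·h_top.
P_top = 100300 − ½·1020·10.1² − 1020·9.8·2.97 = 18900 Pa. So P_gauge = P_top − P_atm = -81400 Pa.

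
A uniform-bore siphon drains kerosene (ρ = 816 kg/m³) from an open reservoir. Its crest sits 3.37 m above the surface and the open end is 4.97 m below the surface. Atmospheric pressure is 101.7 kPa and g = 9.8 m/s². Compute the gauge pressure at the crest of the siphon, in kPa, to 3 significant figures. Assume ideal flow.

-66.7 kPa

Bernoulli surface→outlet gives ½v² = g·h_out, so v = √(2·9.8·4.97) = 9.87 m/s.
Continuity keeps v the same throughout the tube; from surface to crest, P_atm + 0 = P_top + ½ρv² + ρg·h_top.
P_top = 101700 − ½·816·9.87² − 816·9.8·3.37 = 35000 Pa. So P_gauge = P_top − P_atm = -66700 Pa.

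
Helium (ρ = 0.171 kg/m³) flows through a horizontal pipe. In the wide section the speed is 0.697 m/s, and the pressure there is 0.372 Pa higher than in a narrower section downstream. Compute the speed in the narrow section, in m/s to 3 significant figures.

Along the level pipe P + ½ρv² is conserved, hence v₂² = v₁² + 2(P₁ − P₂)/ρ.
v₂ = √(0.697² + 2·0.372/0.171) = √(0.486 + 4.35) = 2.20 m/s.

v₂ = 2.20 m/s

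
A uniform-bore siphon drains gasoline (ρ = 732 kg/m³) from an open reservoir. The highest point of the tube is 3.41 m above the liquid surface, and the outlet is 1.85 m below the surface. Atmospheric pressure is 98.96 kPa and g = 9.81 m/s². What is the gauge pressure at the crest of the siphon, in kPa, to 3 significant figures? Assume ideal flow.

Bernoulli surface→outlet gives ½v² = g·h_out, so v = √(2·9.81·1.85) = 6.02 m/s.
With constant cross-section the crest speed equals v; applying Bernoulli from the surface up to the crest, P_top = P_atm − ½ρv² − ρg·h_top.
P_top = 98960 − ½·732·6.02² − 732·9.81·3.41 = 61200 Pa. So P_gauge = P_top − P_atm = -37800 Pa.

P_gauge ≈ -37.8 kPa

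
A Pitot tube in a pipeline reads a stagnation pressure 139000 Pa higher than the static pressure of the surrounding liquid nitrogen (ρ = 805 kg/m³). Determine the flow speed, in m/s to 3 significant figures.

The dynamic pressure equals the rise in static pressure at the stagnation point: ΔP = ½ρv².
v = √(2ΔP/ρ) = √(2·139000/805) = 18.6 m/s.

v ≈ 18.6 m/s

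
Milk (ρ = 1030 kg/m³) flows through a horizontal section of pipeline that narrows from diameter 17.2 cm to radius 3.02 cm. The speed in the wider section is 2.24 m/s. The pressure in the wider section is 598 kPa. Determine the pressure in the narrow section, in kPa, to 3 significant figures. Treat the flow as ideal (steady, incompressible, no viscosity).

By continuity, v₂ = v₁·A₁/A₂ = 2.24·(232/28.7) = 18.2 m/s.
The pipe is horizontal, so Bernoulli reduces to P₁ + ½ρv₁² = P₂ + ½ρv₂².
P₂ = P₁ − ½ρ(v₂² − v₁²) = 598000 − ½·1030·(18.2² − 2.24²) = 598000 − 167000 = 431000 Pa.

P₂ ≈ 431 kPa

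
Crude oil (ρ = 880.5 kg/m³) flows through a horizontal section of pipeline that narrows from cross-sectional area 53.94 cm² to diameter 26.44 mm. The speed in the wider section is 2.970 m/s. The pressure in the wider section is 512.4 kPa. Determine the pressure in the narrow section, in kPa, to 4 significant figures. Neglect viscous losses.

P₂ ≈ 141.5 kPa

By continuity, v₂ = v₁·A₁/A₂ = 2.970·(53.94/5.491) = 29.18 m/s.
Bernoulli (h₁ = h₂): P₁ − P₂ = ½ρ(v₂² − v₁²).
P₂ = P₁ − ½ρ(v₂² − v₁²) = 512400 − ½·880.5·(29.18² − 2.970²) = 512400 − 370900 = 141500 Pa.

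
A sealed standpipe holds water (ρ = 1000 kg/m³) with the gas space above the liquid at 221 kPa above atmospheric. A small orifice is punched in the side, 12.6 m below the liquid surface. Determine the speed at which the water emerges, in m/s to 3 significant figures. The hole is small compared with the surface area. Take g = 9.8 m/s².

Take point 1 at the surface (v₁ ≈ 0) and point 2 at the hole (at atmospheric pressure). Bernoulli: P₁ + ρg h = P_atm + ½ρv₂².
With P₁ − P_atm = 221000 Pa, v₂ = √(2gh + 2ΔP/ρ) = √(2·9.8·12.6 + 2·221000/1000) = 26.2 m/s.

v ≈ 26.2 m/s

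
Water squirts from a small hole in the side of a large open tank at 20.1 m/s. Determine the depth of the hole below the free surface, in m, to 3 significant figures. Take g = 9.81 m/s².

Torricelli: v = √(2gh), so h = v²/(2g).
h = 20.1²/(2·9.81) = 404/19.62 = 20.6 m.

20.6 m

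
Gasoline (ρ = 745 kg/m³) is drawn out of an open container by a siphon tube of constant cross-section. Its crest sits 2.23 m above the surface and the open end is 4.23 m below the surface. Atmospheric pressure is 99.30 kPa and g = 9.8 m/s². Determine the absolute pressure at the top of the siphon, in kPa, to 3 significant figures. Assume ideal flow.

P_top ≈ 52.1 kPa

From the surface to the outlet (both open to atmosphere, surface at rest): v = √(2g·h_out) = √(2·9.8·4.23) = 9.11 m/s.
The bore is uniform, so the speed at the crest is the same v. Bernoulli surface→crest: P_atm = P_top + ½ρv² + ρg·h_top.
P_top = 99300 − ½·745·9.11² − 745·9.8·2.23 = 52100 Pa.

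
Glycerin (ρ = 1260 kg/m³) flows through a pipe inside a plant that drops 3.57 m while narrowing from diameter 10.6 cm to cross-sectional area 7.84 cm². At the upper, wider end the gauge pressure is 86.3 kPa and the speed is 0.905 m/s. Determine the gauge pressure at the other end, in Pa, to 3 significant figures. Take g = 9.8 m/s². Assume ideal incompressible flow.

P₂ = 65500 Pa

Continuity gives A₁v₁ = A₂v₂, so v₂ = (88.2 cm²)/(7.84 cm²) × 0.905 m/s = 10.2 m/s.
Energy conservation along the streamline gives P₂ = P₁ − ½ρ(v₂² − v₁²) − ρg(h₂ − h₁).
P₂ = 86300 + ½·1260·(0.905² − 10.2²) − 1260·9.8·(−3.57) = 86300 + (-64900) − (-44100) = 65500 Pa.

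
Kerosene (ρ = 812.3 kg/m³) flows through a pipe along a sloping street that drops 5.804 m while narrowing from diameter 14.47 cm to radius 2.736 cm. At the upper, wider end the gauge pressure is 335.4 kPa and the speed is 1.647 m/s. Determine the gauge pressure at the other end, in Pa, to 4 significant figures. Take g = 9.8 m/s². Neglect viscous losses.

P₂ = 328800 Pa

The volume flow rate is constant, so v₂ = (A₁/A₂)v₁ = (164.4/23.52)·1.647 = 11.52 m/s.
Bernoulli: P₁ + ½ρv₁² + ρg h₁ = P₂ + ½ρv₂² + ρg h₂, so P₂ = P₁ + ½ρ(v₁² − v₂²) − ρg(h₂ − h₁).
P₂ = 335400 + ½·812.3·(1.647² − 11.52²) − 812.3·9.8·(−5.804) = 335400 + (-52770) − (-46200) = 328800 Pa.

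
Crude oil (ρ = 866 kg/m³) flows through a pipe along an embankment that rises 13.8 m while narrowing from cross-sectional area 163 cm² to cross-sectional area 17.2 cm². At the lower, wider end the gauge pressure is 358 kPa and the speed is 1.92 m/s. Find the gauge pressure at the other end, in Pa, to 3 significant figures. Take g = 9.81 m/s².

The volume flow rate is constant, so v₂ = (A₁/A₂)v₁ = (163/17.2)·1.92 = 18.2 m/s.
Bernoulli: P₁ + ½ρv₁² + ρg h₁ = P₂ + ½ρv₂² + ρg h₂, so P₂ = P₁ + ½ρ(v₁² − v₂²) − ρg(h₂ − h₁).
P₂ = 358000 + ½·866·(1.92² − 18.2²) − 866·9.81·(+13.8) = 358000 + (-142000) − (117000) = 99000 Pa.

99000 Pa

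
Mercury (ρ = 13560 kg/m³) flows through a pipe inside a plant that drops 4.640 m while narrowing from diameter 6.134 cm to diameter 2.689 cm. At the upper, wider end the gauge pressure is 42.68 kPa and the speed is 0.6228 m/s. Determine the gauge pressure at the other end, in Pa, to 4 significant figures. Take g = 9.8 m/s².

By continuity, v₂ = v₁·A₁/A₂ = 0.6228·(29.55/5.679) = 3.241 m/s.
Energy conservation along the streamline gives P₂ = P₁ − ½ρ(v₂² − v₁²) − ρg(h₂ − h₁).
P₂ = 42680 + ½·13560·(0.6228² − 3.241²) − 13560·9.8·(−4.640) = 42680 + (-68580) − (-616600) = 590700 Pa.

P₂ ≈ 590700 Pa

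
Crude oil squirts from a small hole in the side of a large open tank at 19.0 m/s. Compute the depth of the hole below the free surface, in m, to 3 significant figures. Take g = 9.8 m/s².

h ≈ 18.4 m

Inverting v = √(2gh) gives h = v² / 2g.
h = 19.0²/(2·9.8) = 361/19.60 = 18.4 m.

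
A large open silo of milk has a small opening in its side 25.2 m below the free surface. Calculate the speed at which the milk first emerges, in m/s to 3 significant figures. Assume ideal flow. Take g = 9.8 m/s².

Bernoulli from surface to hole (P equal, v_surface ≈ 0): v = √(2gh) = √(2×9.8×25.2) = 22.2 m/s.

v = 22.2 m/s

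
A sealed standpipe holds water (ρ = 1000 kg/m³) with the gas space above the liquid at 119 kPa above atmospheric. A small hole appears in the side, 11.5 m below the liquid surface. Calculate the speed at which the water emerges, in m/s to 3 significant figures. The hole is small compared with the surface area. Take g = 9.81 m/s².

21.5 m/s

Take point 1 at the surface (v₁ ≈ 0) and point 2 at the hole (at atmospheric pressure). Bernoulli: P₁ + ρg h = P_atm + ½ρv₂².
With P₁ − P_atm = 119000 Pa, v₂ = √(2gh + 2ΔP/ρ) = √(2·9.81·11.5 + 2·119000/1000) = 21.5 m/s.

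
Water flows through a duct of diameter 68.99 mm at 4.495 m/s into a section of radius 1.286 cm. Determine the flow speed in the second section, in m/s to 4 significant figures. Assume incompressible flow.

v₂ ≈ 32.34 m/s

Continuity gives A₁v₁ = A₂v₂, so v₂ = (37.38 cm²)/(5.196 cm²) × 4.495 m/s = 32.34 m/s.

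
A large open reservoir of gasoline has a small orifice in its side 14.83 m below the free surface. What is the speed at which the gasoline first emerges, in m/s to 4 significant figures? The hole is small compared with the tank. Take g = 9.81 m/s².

Bernoulli from surface to hole (P equal, v_surface ≈ 0): v = √(2gh) = √(2×9.81×14.83) = 17.06 m/s.

17.06 m/s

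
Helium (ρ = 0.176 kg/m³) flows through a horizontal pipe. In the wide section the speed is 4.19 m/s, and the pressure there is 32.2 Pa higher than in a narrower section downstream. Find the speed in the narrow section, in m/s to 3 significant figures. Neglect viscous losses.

v₂ ≈ 19.6 m/s

With h₁ = h₂, rearranging Bernoulli gives v₂ = √(v₁² + 2ΔP/ρ).
v₂ = √(4.19² + 2·32.2/0.176) = √(17.6 + 366) = 19.6 m/s.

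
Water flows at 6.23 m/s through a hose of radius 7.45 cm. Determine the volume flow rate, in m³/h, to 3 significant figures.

Q ≈ 391 m³/h

Q = A·v = 0.0174 m² × 6.23 m/s = 0.109 m³/s.
Converting: 0.109 m³/s × 3600 = 391 m³/h.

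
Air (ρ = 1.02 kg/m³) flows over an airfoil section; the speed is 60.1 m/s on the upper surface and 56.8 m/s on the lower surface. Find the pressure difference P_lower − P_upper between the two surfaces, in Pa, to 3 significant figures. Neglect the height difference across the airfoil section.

197 Pa

Bernoulli (same height): P_lower − P_upper = ½ρ(v_upper² − v_lower²).
ΔP = ½·1.02·(60.1² − 56.8²) = 197 Pa.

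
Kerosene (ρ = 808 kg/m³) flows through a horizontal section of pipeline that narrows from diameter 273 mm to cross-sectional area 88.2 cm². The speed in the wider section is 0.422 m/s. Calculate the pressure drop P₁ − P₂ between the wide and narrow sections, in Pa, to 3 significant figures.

Continuity gives A₁v₁ = A₂v₂, so v₂ = (585 cm²)/(88.2 cm²) × 0.422 m/s = 2.80 m/s.
The pipe is horizontal, so Bernoulli reduces to P₁ + ½ρv₁² = P₂ + ½ρv₂².
P₁ − P₂ = ½·808·(2.80² − 0.422²) = ½·808·7.67 = 3100 Pa.

ΔP ≈ 3100 Pa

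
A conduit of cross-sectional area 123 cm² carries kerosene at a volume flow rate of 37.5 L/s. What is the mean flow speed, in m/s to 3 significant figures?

v ≈ 3.05 m/s

Q = 37.5 L/s = 0.0375 m³/s.
v = Q/A = 0.0375 / 0.0123 = 3.05 m/s.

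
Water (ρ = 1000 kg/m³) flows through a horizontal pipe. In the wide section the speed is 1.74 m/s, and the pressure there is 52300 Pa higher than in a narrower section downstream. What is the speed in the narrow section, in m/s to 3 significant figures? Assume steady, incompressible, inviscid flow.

10.4 m/s

Horizontal Bernoulli: P₁ + ½ρv₁² = P₂ + ½ρv₂², so v₂² = v₁² + 2(P₁ − P₂)/ρ.
v₂ = √(1.74² + 2·52300/1000) = √(3.03 + 105) = 10.4 m/s.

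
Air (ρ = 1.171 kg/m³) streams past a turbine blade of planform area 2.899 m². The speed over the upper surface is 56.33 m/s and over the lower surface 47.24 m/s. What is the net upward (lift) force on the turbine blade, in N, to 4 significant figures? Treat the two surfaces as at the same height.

F = 1598 N

The faster flow above has the lower pressure; Bernoulli (same height) gives ΔP = ½ρ(v_up² − v_low²).
ΔP = ½·1.171·(56.33² − 47.24²) = 551.2 Pa.
Lift = ΔP · A = 551.2 × 2.899 = 1598 N.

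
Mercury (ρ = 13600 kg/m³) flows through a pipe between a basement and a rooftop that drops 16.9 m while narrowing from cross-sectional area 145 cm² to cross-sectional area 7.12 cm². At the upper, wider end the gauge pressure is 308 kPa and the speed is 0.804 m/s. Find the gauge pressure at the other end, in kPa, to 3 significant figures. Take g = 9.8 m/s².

742 kPa

Continuity gives A₁v₁ = A₂v₂, so v₂ = (145 cm²)/(7.12 cm²) × 0.804 m/s = 16.4 m/s.
Applying Bernoulli between the two ends and solving for P₂: P₂ = P₁ + ½ρ(v₁² − v₂²) − ρgΔh.
P₂ = 308000 + ½·13600·(0.804² − 16.4²) − 13600·9.8·(−16.9) = 308000 + (-1820000) − (-2250000) = 742000 Pa.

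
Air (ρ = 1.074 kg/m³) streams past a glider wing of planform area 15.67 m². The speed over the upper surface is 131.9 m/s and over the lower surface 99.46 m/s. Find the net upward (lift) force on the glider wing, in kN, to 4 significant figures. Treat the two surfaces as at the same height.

F ≈ 63.16 kN

The faster flow above has the lower pressure; Bernoulli (same height) gives ΔP = ½ρ(v_up² − v_low²).
ΔP = ½·1.074·(131.9² − 99.46²) = 4030 Pa.
Lift = ΔP · A = 4030 × 15.67 = 63160 N.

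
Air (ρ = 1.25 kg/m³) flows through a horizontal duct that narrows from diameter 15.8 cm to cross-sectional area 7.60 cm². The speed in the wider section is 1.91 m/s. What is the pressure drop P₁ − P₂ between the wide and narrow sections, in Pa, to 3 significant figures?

Continuity gives A₁v₁ = A₂v₂, so v₂ = (196 cm²)/(7.60 cm²) × 1.91 m/s = 49.3 m/s.
Bernoulli (h₁ = h₂): P₁ − P₂ = ½ρ(v₂² − v₁²).
P₁ − P₂ = ½·1.25·(49.3² − 1.91²) = ½·1.25·2420 = 1520 Pa.

ΔP ≈ 1520 Pa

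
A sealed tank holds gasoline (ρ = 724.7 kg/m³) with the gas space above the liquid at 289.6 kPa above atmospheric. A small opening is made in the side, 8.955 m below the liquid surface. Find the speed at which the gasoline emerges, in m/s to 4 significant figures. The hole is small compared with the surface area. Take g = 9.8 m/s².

v = 31.22 m/s

Take point 1 at the surface (v₁ ≈ 0) and point 2 at the hole (at atmospheric pressure). Bernoulli: P₁ + ρg h = P_atm + ½ρv₂².
With P₁ − P_atm = 289600 Pa, v₂ = √(2gh + 2ΔP/ρ) = √(2·9.8·8.955 + 2·289600/724.7) = 31.22 m/s.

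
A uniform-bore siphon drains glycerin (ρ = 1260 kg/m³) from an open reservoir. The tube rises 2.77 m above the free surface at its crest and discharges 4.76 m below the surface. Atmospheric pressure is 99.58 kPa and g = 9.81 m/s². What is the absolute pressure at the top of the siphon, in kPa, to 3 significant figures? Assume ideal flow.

6.50 kPa

From the surface to the outlet (both open to atmosphere, surface at rest): v = √(2g·h_out) = √(2·9.81·4.76) = 9.66 m/s.
Continuity keeps v the same throughout the tube; from surface to crest, P_atm + 0 = P_top + ½ρv² + ρg·h_top.
P_top = 99580 − ½·1260·9.66² − 1260·9.81·2.77 = 6500 Pa.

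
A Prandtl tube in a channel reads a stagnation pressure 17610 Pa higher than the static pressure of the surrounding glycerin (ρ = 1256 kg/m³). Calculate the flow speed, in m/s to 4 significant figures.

v ≈ 5.295 m/s

At the stagnation point the flow is brought to rest, so Bernoulli gives P_stag − P_static = ½ρv².
v = √(2ΔP/ρ) = √(2·17610/1256) = 5.295 m/s.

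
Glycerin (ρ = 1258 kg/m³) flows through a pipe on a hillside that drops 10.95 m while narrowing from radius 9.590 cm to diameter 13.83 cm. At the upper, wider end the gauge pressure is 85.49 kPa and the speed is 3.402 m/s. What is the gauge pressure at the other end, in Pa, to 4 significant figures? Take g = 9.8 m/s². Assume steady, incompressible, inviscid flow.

P₂ ≈ 200800 Pa

By continuity, v₂ = v₁·A₁/A₂ = 3.402·(288.9/150.2) = 6.543 m/s.
Energy conservation along the streamline gives P₂ = P₁ − ½ρ(v₂² − v₁²) − ρg(h₂ − h₁).
P₂ = 85490 + ½·1258·(3.402² − 6.543²) − 1258·9.8·(−10.95) = 85490 + (-19650) − (-135000) = 200800 Pa.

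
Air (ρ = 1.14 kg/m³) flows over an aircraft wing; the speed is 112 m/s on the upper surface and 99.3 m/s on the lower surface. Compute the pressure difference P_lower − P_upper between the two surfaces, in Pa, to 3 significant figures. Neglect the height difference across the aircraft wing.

The pressure is lower where the speed is higher: ΔP = ½ρ(v_up² − v_low²).
ΔP = ½·1.14·(112² − 99.3²) = 1530 Pa.

ΔP ≈ 1530 Pa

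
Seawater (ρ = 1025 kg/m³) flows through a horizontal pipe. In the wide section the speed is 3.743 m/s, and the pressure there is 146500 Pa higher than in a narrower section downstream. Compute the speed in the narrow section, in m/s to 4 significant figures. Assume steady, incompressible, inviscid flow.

With h₁ = h₂, rearranging Bernoulli gives v₂ = √(v₁² + 2ΔP/ρ).
v₂ = √(3.743² + 2·146500/1025) = √(14.01 + 285.9) = 17.32 m/s.

v₂ ≈ 17.32 m/s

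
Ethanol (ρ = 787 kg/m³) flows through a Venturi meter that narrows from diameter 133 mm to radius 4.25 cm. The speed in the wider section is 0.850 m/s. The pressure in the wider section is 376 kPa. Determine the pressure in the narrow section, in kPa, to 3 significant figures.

Continuity gives A₁v₁ = A₂v₂, so v₂ = (139 cm²)/(56.7 cm²) × 0.850 m/s = 2.08 m/s.
Along the horizontal streamline, P + ½ρv² is constant.
P₂ = P₁ − ½ρ(v₂² − v₁²) = 376000 − ½·787·(2.08² − 0.850²) = 376000 − 1420 = 375000 Pa.

P₂ = 375 kPa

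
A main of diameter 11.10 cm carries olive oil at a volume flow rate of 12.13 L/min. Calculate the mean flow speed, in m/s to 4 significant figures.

Q = 12.13 L/min = 0.0002022 m³/s.
v = Q/A = 0.0002022 / 0.009677 = 0.02089 m/s.

v = 0.02089 m/s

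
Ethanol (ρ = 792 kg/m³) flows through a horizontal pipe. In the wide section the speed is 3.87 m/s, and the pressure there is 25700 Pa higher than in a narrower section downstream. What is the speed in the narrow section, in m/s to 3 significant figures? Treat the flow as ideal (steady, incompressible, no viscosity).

Along the level pipe P + ½ρv² is conserved, hence v₂² = v₁² + 2(P₁ − P₂)/ρ.
v₂ = √(3.87² + 2·25700/792) = √(15.0 + 64.9) = 8.94 m/s.

8.94 m/s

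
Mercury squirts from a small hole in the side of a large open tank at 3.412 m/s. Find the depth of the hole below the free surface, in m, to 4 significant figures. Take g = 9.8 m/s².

Inverting v = √(2gh) gives h = v² / 2g.
h = 3.412²/(2·9.8) = 11.64/19.60 = 0.5940 m.

0.5940 m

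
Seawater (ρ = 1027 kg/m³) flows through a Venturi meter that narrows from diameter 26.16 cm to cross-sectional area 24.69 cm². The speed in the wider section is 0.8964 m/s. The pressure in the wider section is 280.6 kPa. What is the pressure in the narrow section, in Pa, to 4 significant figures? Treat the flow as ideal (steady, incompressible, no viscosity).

85470 Pa

By continuity, v₂ = v₁·A₁/A₂ = 0.8964·(537.5/24.69) = 19.51 m/s.
Bernoulli (h₁ = h₂): P₁ − P₂ = ½ρ(v₂² − v₁²).
P₂ = P₁ − ½ρ(v₂² − v₁²) = 280600 − ½·1027·(19.51² − 0.8964²) = 280600 − 195100 = 85470 Pa.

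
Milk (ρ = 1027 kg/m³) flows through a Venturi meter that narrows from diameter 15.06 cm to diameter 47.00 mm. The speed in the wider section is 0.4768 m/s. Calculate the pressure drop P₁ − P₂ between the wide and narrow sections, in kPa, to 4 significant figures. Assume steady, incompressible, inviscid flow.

ΔP ≈ 12.19 kPa

Mass conservation (A₁v₁ = A₂v₂) gives v₂ = 0.4768 × 178.1/17.35 = 4.895 m/s.
Bernoulli (h₁ = h₂): P₁ − P₂ = ½ρ(v₂² − v₁²).
P₁ − P₂ = ½·1027·(4.895² − 0.4768²) = ½·1027·23.74 = 12190 Pa.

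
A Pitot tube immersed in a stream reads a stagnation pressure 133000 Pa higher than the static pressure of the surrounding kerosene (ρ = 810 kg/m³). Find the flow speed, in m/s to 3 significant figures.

The dynamic pressure equals the rise in static pressure at the stagnation point: ΔP = ½ρv².
v = √(2ΔP/ρ) = √(2·133000/810) = 18.1 m/s.

v = 18.1 m/s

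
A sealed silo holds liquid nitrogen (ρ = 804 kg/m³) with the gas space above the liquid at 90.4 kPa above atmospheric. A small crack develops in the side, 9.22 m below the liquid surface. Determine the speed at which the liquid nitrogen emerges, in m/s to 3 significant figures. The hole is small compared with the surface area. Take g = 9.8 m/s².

Take point 1 at the surface (v₁ ≈ 0) and point 2 at the hole (at atmospheric pressure). Bernoulli: P₁ + ρg h = P_atm + ½ρv₂².
With P₁ − P_atm = 90400 Pa, v₂ = √(2gh + 2ΔP/ρ) = √(2·9.8·9.22 + 2·90400/804) = 20.1 m/s.

20.1 m/s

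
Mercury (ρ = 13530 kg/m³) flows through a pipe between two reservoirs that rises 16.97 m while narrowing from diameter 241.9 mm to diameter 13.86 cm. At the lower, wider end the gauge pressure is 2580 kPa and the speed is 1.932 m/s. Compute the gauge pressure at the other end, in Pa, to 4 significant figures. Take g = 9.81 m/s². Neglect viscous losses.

118500 Pa

By continuity, v₂ = v₁·A₁/A₂ = 1.932·(459.6/150.9) = 5.885 m/s.
Bernoulli: P₁ + ½ρv₁² + ρg h₁ = P₂ + ½ρv₂² + ρg h₂, so P₂ = P₁ + ½ρ(v₁² − v₂²) − ρg(h₂ − h₁).
P₂ = 2580000 + ½·13530·(1.932² − 5.885²) − 13530·9.81·(+16.97) = 2580000 + (-209000) − (2252000) = 118500 Pa.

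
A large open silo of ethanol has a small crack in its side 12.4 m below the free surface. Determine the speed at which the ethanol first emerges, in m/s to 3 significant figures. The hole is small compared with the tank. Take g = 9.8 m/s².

v ≈ 15.6 m/s

Bernoulli from surface to hole (P equal, v_surface ≈ 0): v = √(2gh) = √(2×9.8×12.4) = 15.6 m/s.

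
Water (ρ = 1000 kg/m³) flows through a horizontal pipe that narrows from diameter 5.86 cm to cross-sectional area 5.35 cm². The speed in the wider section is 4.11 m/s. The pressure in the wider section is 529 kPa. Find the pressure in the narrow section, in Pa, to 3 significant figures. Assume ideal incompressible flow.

P₂ ≈ 323000 Pa

By continuity, v₂ = v₁·A₁/A₂ = 4.11·(27.0/5.35) = 20.7 m/s.
Bernoulli (h₁ = h₂): P₁ − P₂ = ½ρ(v₂² − v₁²).
P₂ = P₁ − ½ρ(v₂² − v₁²) = 529000 − ½·1000·(20.7² − 4.11²) = 529000 − 206000 = 323000 Pa.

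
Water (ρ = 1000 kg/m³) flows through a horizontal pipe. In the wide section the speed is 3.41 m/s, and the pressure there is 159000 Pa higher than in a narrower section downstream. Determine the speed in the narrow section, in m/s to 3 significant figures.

v₂ ≈ 18.2 m/s

Along the level pipe P + ½ρv² is conserved, hence v₂² = v₁² + 2(P₁ − P₂)/ρ.
v₂ = √(3.41² + 2·159000/1000) = √(11.6 + 318) = 18.2 m/s.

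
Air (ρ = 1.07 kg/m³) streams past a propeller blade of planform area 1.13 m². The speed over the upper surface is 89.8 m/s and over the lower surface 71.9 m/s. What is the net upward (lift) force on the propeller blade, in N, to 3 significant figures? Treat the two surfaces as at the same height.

The faster flow above has the lower pressure; Bernoulli (same height) gives ΔP = ½ρ(v_up² − v_low²).
ΔP = ½·1.07·(89.8² − 71.9²) = 1550 Pa.
Lift = ΔP · A = 1550 × 1.13 = 1750 N.

F ≈ 1750 N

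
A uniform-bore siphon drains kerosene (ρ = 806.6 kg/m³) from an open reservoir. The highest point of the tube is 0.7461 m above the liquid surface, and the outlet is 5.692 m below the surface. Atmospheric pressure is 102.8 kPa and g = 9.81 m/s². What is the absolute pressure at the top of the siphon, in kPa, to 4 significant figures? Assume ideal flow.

From the surface to the outlet (both open to atmosphere, surface at rest): v = √(2g·h_out) = √(2·9.81·5.692) = 10.57 m/s.
The bore is uniform, so the speed at the crest is the same v. Bernoulli surface→crest: P_atm = P_top + ½ρv² + ρg·h_top.
P_top = 102800 − ½·806.6·10.57² − 806.6·9.81·0.7461 = 51860 Pa.

P_top ≈ 51.86 kPa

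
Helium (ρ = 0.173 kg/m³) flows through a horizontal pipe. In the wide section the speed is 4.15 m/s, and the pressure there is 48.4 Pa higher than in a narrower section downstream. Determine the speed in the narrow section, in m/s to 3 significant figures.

v₂ ≈ 24.0 m/s

With h₁ = h₂, rearranging Bernoulli gives v₂ = √(v₁² + 2ΔP/ρ).
v₂ = √(4.15² + 2·48.4/0.173) = √(17.2 + 560) = 24.0 m/s.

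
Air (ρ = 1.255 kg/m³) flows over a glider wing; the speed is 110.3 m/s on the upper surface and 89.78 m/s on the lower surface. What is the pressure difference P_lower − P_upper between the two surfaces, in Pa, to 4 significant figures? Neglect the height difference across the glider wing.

ΔP = 2576 Pa

The pressure is lower where the speed is higher: ΔP = ½ρ(v_up² − v_low²).
ΔP = ½·1.255·(110.3² − 89.78²) = 2576 Pa.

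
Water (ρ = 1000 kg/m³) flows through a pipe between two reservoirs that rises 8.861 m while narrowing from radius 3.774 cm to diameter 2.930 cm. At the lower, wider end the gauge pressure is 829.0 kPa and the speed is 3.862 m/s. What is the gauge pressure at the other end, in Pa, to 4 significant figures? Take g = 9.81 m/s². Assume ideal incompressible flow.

P₂ ≈ 421100 Pa

Mass conservation (A₁v₁ = A₂v₂) gives v₂ = 3.862 × 44.75/6.743 = 25.63 m/s.
Energy conservation along the streamline gives P₂ = P₁ − ½ρ(v₂² − v₁²) − ρg(h₂ − h₁).
P₂ = 829000 + ½·1000·(3.862² − 25.63²) − 1000·9.81·(+8.861) = 829000 + (-321000) − (86930) = 421100 Pa.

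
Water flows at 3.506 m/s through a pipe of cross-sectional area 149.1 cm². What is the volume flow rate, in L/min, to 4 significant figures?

Q = A·v = 0.01491 m² × 3.506 m/s = 0.05227 m³/s.
Converting: 0.05227 m³/s × 60000 = 3136 L/min.

Q ≈ 3136 L/min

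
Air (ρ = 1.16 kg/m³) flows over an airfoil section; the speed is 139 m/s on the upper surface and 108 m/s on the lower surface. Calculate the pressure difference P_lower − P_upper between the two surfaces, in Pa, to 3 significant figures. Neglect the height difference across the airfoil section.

4440 Pa

Bernoulli (same height): P_lower − P_upper = ½ρ(v_upper² − v_lower²).
ΔP = ½·1.16·(139² − 108²) = 4440 Pa.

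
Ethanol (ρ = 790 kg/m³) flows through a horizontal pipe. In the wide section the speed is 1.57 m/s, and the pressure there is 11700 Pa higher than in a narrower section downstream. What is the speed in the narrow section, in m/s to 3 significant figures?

With h₁ = h₂, rearranging Bernoulli gives v₂ = √(v₁² + 2ΔP/ρ).
v₂ = √(1.57² + 2·11700/790) = √(2.46 + 29.6) = 5.66 m/s.

v₂ ≈ 5.66 m/s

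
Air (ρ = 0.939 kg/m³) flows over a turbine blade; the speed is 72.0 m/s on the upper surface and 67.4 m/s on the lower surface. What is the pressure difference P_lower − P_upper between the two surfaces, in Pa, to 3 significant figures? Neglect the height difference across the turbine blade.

ΔP ≈ 301 Pa

The pressure is lower where the speed is higher: ΔP = ½ρ(v_up² − v_low²).
ΔP = ½·0.939·(72.0² − 67.4²) = 301 Pa.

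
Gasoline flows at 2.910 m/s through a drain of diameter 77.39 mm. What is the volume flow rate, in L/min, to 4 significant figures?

Q = 821.3 L/min

Q = A·v = 0.004704 m² × 2.910 m/s = 0.01369 m³/s.
Converting: 0.01369 m³/s × 60000 = 821.3 L/min.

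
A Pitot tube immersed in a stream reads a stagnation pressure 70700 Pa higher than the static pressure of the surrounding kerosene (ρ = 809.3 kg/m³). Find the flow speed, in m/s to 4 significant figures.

13.22 m/s

The dynamic pressure equals the rise in static pressure at the stagnation point: ΔP = ½ρv².
v = √(2ΔP/ρ) = √(2·70700/809.3) = 13.22 m/s.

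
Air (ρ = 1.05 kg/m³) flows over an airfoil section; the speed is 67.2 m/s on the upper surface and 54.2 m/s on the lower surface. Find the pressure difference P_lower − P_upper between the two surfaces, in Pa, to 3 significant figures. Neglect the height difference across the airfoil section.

With negligible Δh, P + ½ρv² is constant, so P_low − P_up = ½ρ(v_up² − v_low²).
ΔP = ½·1.05·(67.2² − 54.2²) = 829 Pa.

ΔP ≈ 829 Pa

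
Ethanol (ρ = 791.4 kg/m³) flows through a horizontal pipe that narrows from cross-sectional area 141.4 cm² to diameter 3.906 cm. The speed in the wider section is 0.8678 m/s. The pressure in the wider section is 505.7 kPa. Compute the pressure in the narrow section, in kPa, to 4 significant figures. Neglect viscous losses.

Mass conservation (A₁v₁ = A₂v₂) gives v₂ = 0.8678 × 141.4/11.98 = 10.24 m/s.
With no height change, Bernoulli's equation is P₁ + ½ρv₁² = P₂ + ½ρv₂².
P₂ = P₁ − ½ρ(v₂² − v₁²) = 505700 − ½·791.4·(10.24² − 0.8678²) = 505700 − 41200 = 464500 Pa.

P₂ ≈ 464.5 kPa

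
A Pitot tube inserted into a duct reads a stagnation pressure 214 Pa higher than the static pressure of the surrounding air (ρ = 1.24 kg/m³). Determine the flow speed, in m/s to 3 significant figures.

v = 18.6 m/s

The dynamic pressure equals the rise in static pressure at the stagnation point: ΔP = ½ρv².
v = √(2ΔP/ρ) = √(2·214/1.24) = 18.6 m/s.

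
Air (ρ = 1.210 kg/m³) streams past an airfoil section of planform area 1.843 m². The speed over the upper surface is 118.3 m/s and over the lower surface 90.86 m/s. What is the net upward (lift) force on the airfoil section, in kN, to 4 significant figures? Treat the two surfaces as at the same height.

F ≈ 6.399 kN

With equal heights on the two surfaces, Bernoulli gives P_lower − P_upper = ½ρ(v_upper² − v_lower²).
ΔP = ½·1.210·(118.3² − 90.86²) = 3472 Pa.
Lift = ΔP · A = 3472 × 1.843 = 6399 N.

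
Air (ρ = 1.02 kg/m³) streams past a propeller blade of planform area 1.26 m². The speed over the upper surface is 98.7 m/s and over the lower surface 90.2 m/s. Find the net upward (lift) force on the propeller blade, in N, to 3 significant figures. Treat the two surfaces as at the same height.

From P + ½ρv² = const at equal height, P_low − P_up = ½ρ(v_up² − v_low²).
ΔP = ½·1.02·(98.7² − 90.2²) = 819 Pa.
Lift = ΔP · A = 819 × 1.26 = 1030 N.

1030 N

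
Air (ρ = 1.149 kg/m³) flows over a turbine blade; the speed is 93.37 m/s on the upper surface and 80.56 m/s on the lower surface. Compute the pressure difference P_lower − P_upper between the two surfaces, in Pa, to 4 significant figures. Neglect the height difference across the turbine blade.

ΔP ≈ 1280 Pa

Bernoulli (same height): P_lower − P_upper = ½ρ(v_upper² − v_lower²).
ΔP = ½·1.149·(93.37² − 80.56²) = 1280 Pa.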